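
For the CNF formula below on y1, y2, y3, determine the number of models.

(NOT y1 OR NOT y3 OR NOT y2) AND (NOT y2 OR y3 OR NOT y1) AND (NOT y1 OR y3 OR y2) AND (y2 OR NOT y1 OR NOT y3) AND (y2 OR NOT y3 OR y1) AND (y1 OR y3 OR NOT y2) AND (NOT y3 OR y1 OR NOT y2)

There are 2^3 = 8 truth assignments over (y1, y2, y3).
Check each against the 7 clauses (columns in the order y1, y2, y3):
  F F F  ✓ satisfies all
  F F T  ✗ fails (y2 OR NOT y3 OR y1)
  F T F  ✗ fails (y1 OR y3 OR NOT y2)
  F T T  ✗ fails (NOT y3 OR y1 OR NOT y2)
  T F F  ✗ fails (NOT y1 OR y3 OR y2)
  T F T  ✗ fails (y2 OR NOT y1 OR NOT y3)
  T T F  ✗ fails (NOT y2 OR y3 OR NOT y1)
  T T T  ✗ fails (NOT y1 OR NOT y3 OR NOT y2)
1 of the 8 rows is a model.

1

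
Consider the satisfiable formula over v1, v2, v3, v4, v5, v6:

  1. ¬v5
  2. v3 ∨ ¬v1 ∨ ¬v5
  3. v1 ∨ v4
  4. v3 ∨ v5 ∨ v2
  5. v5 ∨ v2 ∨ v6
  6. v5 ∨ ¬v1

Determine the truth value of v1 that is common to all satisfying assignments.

False

Suppose v1 = True.
Unit clause (¬v5) forces v5 = False.
That conflicts with the unit clause (v5).
So every satisfying assignment has v1 = False.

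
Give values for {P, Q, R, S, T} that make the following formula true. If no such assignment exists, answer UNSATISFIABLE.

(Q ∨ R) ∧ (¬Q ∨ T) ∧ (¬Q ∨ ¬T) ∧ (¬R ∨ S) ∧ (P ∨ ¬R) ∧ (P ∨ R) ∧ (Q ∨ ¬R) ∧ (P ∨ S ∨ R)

Suppose Q = True.
The clause (T) is unit, so T = True.
That conflicts with the unit clause (¬T).
So Q must be the other value — set Q = False.
The clause (R) is unit, so R = True.
That conflicts with the unit clause (¬R).
Either choice for Q ends in contradiction.

UNSATISFIABLE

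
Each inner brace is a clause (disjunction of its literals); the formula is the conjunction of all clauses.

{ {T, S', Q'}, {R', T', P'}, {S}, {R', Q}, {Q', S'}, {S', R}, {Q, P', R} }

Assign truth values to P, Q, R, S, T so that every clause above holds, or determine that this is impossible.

Unit clause (S) forces S = 1.
Unit clause (Q') forces Q = 0.
Unit clause (R') forces R = 0.
Now (R) is unsatisfied and unit — conflict.

UNSATISFIABLE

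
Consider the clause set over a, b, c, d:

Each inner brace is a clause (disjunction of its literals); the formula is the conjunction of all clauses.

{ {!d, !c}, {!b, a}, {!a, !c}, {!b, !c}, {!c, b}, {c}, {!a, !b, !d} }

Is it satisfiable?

No, unsatisfiable

The clause (c) is unit, so c = true.
The clause (!d) is unit, so d = false.
The clause (!a) is unit, so a = false.
The clause (!b) is unit, so b = false.
That conflicts with the unit clause (b).
No assignment satisfies every clause.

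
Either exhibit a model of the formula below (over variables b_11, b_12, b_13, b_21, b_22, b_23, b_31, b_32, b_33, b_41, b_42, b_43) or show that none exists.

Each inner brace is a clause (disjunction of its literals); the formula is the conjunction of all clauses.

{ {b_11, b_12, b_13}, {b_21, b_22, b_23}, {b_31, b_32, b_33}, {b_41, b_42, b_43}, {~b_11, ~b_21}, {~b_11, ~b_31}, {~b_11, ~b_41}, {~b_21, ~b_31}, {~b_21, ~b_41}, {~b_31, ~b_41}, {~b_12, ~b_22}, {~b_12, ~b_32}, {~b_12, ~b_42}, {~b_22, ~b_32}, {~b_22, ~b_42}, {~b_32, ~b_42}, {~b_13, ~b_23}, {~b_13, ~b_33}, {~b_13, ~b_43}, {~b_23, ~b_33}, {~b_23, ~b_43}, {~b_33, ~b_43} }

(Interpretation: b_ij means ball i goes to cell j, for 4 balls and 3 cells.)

Case b_11 = 0:
Case b_12 = 1:
(~b_22) alone gives b_22 = 0.
(~b_32) alone gives b_32 = 0.
(~b_42) alone gives b_42 = 0.
Case b_21 = 1:
(~b_31) alone gives b_31 = 0.
(b_33) alone gives b_33 = 1.
(~b_41) alone gives b_41 = 0.
(b_43) alone gives b_43 = 1.
That conflicts with the unit clause (~b_43).
That branch fails; take b_21 = 0 instead.
(b_23) alone gives b_23 = 1.
(~b_13) alone gives b_13 = 0.
(~b_33) alone gives b_33 = 0.
(b_31) alone gives b_31 = 1.
(~b_41) alone gives b_41 = 0.
(b_43) alone gives b_43 = 1.
That conflicts with the unit clause (~b_43).
Neither b_21 = 1 nor b_21 = 0 works.
That branch fails; take b_12 = 0 instead.
(b_13) alone gives b_13 = 1.
(~b_23) alone gives b_23 = 0.
(~b_33) alone gives b_33 = 0.
(~b_43) alone gives b_43 = 0.
Case b_21 = 1:
(~b_31) alone gives b_31 = 0.
(b_32) alone gives b_32 = 1.
(~b_41) alone gives b_41 = 0.
(b_42) alone gives b_42 = 1.
That conflicts with the unit clause (~b_42).
That branch fails; take b_21 = 0 instead.
(b_22) alone gives b_22 = 1.
(~b_32) alone gives b_32 = 0.
(b_31) alone gives b_31 = 1.
(~b_41) alone gives b_41 = 0.
(b_42) alone gives b_42 = 1.
That conflicts with the unit clause (~b_42).
Neither b_21 = 1 nor b_21 = 0 works.
Neither b_12 = 1 nor b_12 = 0 works.
That branch fails; take b_11 = 1 instead.
(~b_21) alone gives b_21 = 0.
(~b_31) alone gives b_31 = 0.
(~b_41) alone gives b_41 = 0.
Case b_22 = 1:
(~b_12) alone gives b_12 = 0.
(~b_32) alone gives b_32 = 0.
(b_33) alone gives b_33 = 1.
(~b_42) alone gives b_42 = 0.
(b_43) alone gives b_43 = 1.
That conflicts with the unit clause (~b_43).
That branch fails; take b_22 = 0 instead.
(b_23) alone gives b_23 = 1.
(~b_13) alone gives b_13 = 0.
(~b_33) alone gives b_33 = 0.
(b_32) alone gives b_32 = 1.
(~b_12) alone gives b_12 = 0.
(~b_42) alone gives b_42 = 0.
(b_43) alone gives b_43 = 1.
That conflicts with the unit clause (~b_43).
Neither b_22 = 1 nor b_22 = 0 works.
Neither b_11 = 1 nor b_11 = 0 works.

UNSATISFIABLE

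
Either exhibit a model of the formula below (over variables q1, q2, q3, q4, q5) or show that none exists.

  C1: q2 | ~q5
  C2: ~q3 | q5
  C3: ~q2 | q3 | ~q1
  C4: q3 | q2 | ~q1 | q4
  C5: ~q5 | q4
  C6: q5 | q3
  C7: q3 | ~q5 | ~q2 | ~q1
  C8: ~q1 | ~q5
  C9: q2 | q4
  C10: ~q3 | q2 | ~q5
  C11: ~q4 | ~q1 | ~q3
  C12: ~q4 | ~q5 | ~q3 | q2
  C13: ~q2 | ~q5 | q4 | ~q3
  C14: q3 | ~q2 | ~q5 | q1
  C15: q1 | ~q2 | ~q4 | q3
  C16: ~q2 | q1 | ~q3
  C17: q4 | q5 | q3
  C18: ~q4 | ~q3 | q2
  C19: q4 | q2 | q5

UNSATISFIABLE

Case q2 = 1:
Case q3 = 0:
From the singleton clause (~q1), q1 = 0.
From the singleton clause (q5), q5 = 1.
That conflicts with the unit clause (~q5).
Undo q3 and try q3 = 1.
From the singleton clause (q5), q5 = 1.
From the singleton clause (q4), q4 = 1.
From the singleton clause (~q1), q1 = 0.
That conflicts with the unit clause (q1).
Both values of q3 lead to a conflict.
Undo q2 and try q2 = 0.
From the singleton clause (~q5), q5 = 0.
From the singleton clause (~q3), q3 = 0.
That conflicts with the unit clause (q3).
Both values of q2 lead to a conflict.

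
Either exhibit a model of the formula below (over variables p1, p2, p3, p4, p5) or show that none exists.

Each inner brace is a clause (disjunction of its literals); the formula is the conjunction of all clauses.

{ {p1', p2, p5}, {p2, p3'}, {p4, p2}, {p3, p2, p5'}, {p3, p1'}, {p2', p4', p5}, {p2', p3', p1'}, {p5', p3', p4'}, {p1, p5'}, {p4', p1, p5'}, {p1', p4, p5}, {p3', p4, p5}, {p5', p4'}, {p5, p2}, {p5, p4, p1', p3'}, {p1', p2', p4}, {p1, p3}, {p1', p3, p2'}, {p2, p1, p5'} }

UNSATISFIABLE

Case p2 = 1:
Case p3 = 1:
(p1') alone gives p1 = 0.
(p5') alone gives p5 = 0.
(p4') alone gives p4 = 0.
But (p4) is also a unit clause — contradiction.
So p3 must be the other value — set p3 = 0.
(p1') alone gives p1 = 0.
But (p1) is also a unit clause — contradiction.
Neither p3 = 1 nor p3 = 0 works.
So p2 must be the other value — set p2 = 0.
(p3') alone gives p3 = 0.
(p4) alone gives p4 = 1.
(p5') alone gives p5 = 0.
But (p5) is also a unit clause — contradiction.
Neither p2 = 1 nor p2 = 0 works.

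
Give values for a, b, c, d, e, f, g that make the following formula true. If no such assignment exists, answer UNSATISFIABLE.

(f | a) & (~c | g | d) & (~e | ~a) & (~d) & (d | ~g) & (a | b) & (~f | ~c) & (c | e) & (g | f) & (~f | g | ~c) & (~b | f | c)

a: 0, b: 1, c: 0, d: 0, e: 1, f: 1, g: 0

(~d) alone gives d = 0.
(~g) alone gives g = 0.
(~c) alone gives c = 0.
(e) alone gives e = 1.
(~a) alone gives a = 0.
(f) alone gives f = 1.
(b) alone gives b = 1.
This assignment satisfies each clause.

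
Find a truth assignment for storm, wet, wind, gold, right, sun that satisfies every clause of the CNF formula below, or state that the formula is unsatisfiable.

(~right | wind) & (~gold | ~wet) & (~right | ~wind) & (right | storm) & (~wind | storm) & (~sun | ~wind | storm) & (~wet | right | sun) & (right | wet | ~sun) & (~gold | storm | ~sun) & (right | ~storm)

Try right = 0.
(storm) alone gives storm = 1.
Now (~storm) is unsatisfied and unit — conflict.
Backtrack on right: now try right = 1.
(wind) alone gives wind = 1.
Now (~wind) is unsatisfied and unit — conflict.
Both values of right lead to a conflict.

UNSATISFIABLE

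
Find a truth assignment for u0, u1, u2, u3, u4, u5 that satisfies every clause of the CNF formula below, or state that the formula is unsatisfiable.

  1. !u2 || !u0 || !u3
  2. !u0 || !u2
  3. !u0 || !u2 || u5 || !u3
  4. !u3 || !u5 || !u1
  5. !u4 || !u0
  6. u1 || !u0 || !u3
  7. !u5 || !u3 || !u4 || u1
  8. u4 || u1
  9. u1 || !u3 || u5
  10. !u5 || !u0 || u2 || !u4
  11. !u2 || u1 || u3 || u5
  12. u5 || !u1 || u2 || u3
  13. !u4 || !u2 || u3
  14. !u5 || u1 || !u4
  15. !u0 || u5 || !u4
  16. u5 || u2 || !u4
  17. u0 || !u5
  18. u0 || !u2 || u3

Suppose u0 = false.
From the singleton clause (!u5), u5 = false.
Suppose u4 = false.
From the singleton clause (u1), u1 = true.
Suppose u2 = false.
From the singleton clause (u3), u3 = true.
Every clause now holds.

u0=false, u1=true, u2=false, u3=true, u4=false, u5=false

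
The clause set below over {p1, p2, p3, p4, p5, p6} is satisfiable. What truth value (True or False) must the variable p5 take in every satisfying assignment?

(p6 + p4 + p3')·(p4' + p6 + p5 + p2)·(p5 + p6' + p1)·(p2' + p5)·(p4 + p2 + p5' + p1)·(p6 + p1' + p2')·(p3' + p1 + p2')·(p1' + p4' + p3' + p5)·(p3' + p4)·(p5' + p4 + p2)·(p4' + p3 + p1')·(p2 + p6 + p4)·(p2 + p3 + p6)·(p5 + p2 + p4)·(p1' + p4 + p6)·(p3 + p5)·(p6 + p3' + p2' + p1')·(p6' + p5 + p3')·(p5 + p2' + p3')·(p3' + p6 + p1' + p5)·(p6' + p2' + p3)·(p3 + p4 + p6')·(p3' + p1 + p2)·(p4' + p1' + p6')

Suppose p5 = 0.
(p2') alone gives p2 = 0.
(p4) alone gives p4 = 1.
(p6) alone gives p6 = 1.
(p1) alone gives p1 = 1.
But (p1') is also a unit clause — contradiction.
So every satisfying assignment has p5 = True.

True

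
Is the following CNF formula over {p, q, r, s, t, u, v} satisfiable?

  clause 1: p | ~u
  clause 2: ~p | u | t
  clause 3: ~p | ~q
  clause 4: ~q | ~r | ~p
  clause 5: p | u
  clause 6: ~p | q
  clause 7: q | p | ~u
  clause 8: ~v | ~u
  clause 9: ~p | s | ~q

Branch on p: set p = 1.
The clause (~q) is unit, so q = 0.
But (q) is also a unit clause — contradiction.
Undo p and try p = 0.
The clause (~u) is unit, so u = 0.
But (u) is also a unit clause — contradiction.
Both values of p lead to a conflict.
No assignment satisfies every clause.

No, unsatisfiable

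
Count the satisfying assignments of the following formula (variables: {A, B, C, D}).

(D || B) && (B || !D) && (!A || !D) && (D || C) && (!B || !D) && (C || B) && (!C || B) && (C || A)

There are 2^4 = 16 truth assignments over (A, B, C, D).
Check each against the 8 clauses (columns in the order A, B, C, D):
  F F F F  ✗ fails (D || B)
  F F F T  ✗ fails (B || !D)
  F F T F  ✗ fails (D || B)
  F F T T  ✗ fails (B || !D)
  F T F F  ✗ fails (D || C)
  F T F T  ✗ fails (!B || !D)
  F T T F  ✓ satisfies all
  F T T T  ✗ fails (!B || !D)
  T F F F  ✗ fails (D || B)
  T F F T  ✗ fails (B || !D)
  T F T F  ✗ fails (D || B)
  T F T T  ✗ fails (B || !D)
  T T F F  ✗ fails (D || C)
  T T F T  ✗ fails (!A || !D)
  T T T F  ✓ satisfies all
  T T T T  ✗ fails (!A || !D)
2 of the 16 rows are models.

2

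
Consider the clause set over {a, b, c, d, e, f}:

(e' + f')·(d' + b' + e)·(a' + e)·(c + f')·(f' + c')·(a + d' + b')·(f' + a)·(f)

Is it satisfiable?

The clause (f) is unit, so f = 1.
The clause (e') is unit, so e = 0.
The clause (a') is unit, so a = 0.
But (a) is also a unit clause — contradiction.
No assignment satisfies every clause.

No, unsatisfiable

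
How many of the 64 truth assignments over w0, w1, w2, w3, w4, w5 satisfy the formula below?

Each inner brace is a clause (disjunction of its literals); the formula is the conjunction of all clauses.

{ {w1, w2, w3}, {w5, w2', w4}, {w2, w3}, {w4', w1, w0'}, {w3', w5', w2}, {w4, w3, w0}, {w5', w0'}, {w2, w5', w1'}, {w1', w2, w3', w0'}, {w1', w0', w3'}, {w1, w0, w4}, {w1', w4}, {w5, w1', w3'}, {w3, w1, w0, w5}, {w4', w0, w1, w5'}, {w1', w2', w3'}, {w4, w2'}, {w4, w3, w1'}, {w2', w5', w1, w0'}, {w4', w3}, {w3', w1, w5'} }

There are 2^6 = 64 truth assignments over (w0, w1, w2, w3, w4, w5).
Split on w5. With w5 = 1, the clauses containing w5 are satisfied and w5' drops from the rest; 0 of the 2^5 = 32 assignments to the other variables satisfy what remains.
With w5 = 0, by the same count on the reduced clause set, 3 assignments work.
(One model: w0=F, w1=F, w2=F, w3=T, w4=T, w5=F.)
Total: 0 + 3 = 3.

3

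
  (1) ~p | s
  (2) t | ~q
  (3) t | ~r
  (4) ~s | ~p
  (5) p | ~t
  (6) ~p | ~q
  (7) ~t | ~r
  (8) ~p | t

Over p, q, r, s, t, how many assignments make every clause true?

2

There are 2^5 = 32 truth assignments over (p, q, r, s, t).
Split on t. With t = 1, the clauses containing t are satisfied and ~t drops from the rest; 0 of the 2^4 = 16 assignments to the other variables satisfy what remains.
With t = 0, by the same count on the reduced clause set, 2 assignments work.
(One model: p=F, q=F, r=F, s=F, t=F.)
Total: 0 + 2 = 2.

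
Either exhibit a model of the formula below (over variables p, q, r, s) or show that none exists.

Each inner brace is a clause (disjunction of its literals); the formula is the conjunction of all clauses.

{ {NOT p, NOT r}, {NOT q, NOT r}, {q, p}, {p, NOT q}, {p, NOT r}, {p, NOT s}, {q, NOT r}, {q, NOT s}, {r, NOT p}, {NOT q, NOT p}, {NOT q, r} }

Try p = false.
From the singleton clause (q), q = true.
That conflicts with the unit clause (NOT q).
Undo p and try p = true.
From the singleton clause (NOT r), r = false.
That conflicts with the unit clause (r).
Both values of p lead to a conflict.

UNSATISFIABLE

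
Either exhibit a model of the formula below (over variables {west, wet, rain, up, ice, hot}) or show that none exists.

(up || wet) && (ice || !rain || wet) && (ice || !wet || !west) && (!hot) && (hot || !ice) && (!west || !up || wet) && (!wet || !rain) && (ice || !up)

west: false; wet: true; rain: false; up: false; ice: false; hot: false

Unit clause (!hot) forces hot = false.
Unit clause (!ice) forces ice = false.
Unit clause (!up) forces up = false.
Unit clause (wet) forces wet = true.
Unit clause (!west) forces west = false.
Unit clause (!rain) forces rain = false.
All clauses are satisfied.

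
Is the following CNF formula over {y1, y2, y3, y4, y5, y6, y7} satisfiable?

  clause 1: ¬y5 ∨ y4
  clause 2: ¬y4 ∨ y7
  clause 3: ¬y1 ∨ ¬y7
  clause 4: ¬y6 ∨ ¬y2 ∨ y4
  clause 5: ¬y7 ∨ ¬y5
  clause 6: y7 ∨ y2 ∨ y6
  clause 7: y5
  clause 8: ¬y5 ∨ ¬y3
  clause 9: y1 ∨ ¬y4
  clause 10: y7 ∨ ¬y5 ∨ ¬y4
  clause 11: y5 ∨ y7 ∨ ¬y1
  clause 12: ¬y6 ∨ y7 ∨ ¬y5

Unsatisfiable

(y5) alone gives y5 = True.
(y4) alone gives y4 = True.
(y7) alone gives y7 = True.
But (¬y7) is also a unit clause — contradiction.
No assignment satisfies every clause.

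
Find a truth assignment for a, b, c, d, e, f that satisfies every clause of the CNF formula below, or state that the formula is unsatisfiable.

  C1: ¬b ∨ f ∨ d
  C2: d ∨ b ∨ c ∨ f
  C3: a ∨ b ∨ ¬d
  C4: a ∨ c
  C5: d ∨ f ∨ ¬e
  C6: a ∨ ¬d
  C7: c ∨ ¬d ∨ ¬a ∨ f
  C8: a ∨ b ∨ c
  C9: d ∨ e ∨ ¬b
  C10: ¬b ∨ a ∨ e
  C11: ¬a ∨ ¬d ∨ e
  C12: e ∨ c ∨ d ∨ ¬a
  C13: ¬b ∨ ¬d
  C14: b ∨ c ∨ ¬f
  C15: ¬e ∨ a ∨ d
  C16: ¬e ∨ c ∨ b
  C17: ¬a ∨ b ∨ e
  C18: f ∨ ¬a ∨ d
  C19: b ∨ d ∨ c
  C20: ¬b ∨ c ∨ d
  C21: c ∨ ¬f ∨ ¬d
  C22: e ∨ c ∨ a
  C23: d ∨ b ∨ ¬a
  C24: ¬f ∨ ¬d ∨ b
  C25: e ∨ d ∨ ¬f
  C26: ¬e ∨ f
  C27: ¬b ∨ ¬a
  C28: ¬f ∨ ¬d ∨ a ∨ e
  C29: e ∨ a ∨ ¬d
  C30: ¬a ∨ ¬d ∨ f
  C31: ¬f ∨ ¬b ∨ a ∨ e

Suppose a = False.
The clause (c) is unit, so c = True.
The clause (¬d) is unit, so d = False.
The clause (¬e) is unit, so e = False.
The clause (¬b) is unit, so b = False.
The clause (¬f) is unit, so f = False.
This assignment satisfies each clause.

a: False,  b: False,  c: True,  d: False,  e: False,  f: False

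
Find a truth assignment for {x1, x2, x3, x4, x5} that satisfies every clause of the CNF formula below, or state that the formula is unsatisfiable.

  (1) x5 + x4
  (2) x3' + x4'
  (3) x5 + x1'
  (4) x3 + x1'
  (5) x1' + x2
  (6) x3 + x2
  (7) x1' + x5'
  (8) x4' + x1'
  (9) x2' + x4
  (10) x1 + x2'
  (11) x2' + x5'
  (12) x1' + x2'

x1: 0, x2: 0, x3: 1, x4: 0, x5: 1

Try x5 = 1.
Unit clause (x1') forces x1 = 0.
Unit clause (x2') forces x2 = 0.
Unit clause (x3) forces x3 = 1.
Unit clause (x4') forces x4 = 0.
Every clause now holds.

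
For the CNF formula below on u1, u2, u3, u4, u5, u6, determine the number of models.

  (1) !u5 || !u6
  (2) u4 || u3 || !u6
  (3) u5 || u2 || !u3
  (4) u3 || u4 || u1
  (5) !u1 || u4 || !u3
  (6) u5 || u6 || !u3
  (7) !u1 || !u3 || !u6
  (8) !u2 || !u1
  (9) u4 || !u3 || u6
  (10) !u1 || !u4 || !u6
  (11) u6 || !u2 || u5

14

There are 2^6 = 64 truth assignments over (u1, u2, u3, u4, u5, u6).
Split on u6. With u6 = true, the clauses containing u6 are satisfied and !u6 drops from the rest; 4 of the 2^5 = 32 assignments to the other variables satisfy what remains.
With u6 = false, by the same count on the reduced clause set, 10 assignments work.
(One model: u1=F, u2=F, u3=F, u4=T, u5=F, u6=F.)
Total: 4 + 10 = 14.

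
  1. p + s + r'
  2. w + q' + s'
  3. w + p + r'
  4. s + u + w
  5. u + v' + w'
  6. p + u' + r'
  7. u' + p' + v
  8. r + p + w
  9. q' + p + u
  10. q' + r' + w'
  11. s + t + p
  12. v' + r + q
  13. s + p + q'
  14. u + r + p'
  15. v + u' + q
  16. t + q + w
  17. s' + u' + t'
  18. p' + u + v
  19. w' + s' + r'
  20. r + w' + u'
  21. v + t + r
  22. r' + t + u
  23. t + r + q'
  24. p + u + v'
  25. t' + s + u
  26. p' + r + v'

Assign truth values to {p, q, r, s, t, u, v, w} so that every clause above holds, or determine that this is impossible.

p=0, q=0, r=0, s=1, t=1, u=0, v=0, w=1

Branch on p: set p = 0.
Branch on s: set s = 1.
Branch on w: set w = 1.
The clause (r') is unit, so r = 0.
The clause (u') is unit, so u = 0.
The clause (v') is unit, so v = 0.
The clause (q') is unit, so q = 0.
The clause (t) is unit, so t = 1.
All clauses are satisfied.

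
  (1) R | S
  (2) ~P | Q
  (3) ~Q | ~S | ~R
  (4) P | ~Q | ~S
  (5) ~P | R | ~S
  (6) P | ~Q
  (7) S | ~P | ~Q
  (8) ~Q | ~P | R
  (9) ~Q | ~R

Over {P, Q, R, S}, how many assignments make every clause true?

3

There are 2^4 = 16 truth assignments over (P, Q, R, S).
Split on Q. With Q = 1, the clauses containing Q are satisfied and ~Q drops from the rest; 0 of the 2^3 = 8 assignments to the other variables satisfy what remains.
With Q = 0, by the same count on the reduced clause set, 3 assignments work.
Total: 0 + 3 = 3.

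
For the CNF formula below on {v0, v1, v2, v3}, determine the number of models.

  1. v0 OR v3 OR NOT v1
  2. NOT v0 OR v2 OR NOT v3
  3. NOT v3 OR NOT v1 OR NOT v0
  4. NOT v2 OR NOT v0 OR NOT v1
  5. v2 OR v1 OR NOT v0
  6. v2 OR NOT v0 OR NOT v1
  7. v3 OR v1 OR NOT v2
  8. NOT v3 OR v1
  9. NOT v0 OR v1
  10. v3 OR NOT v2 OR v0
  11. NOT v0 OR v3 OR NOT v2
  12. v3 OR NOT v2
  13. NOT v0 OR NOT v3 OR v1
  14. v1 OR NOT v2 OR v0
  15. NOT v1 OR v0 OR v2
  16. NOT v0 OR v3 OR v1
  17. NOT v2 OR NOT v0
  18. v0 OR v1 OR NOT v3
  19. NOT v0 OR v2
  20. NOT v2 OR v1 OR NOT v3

2

There are 2^4 = 16 truth assignments over (v0, v1, v2, v3).
Split on v3. With v3 = true, the clauses containing v3 are satisfied and NOT v3 drops from the rest; 1 of the 2^3 = 8 assignments to the other variables satisfy what remains.
With v3 = false, by the same count on the reduced clause set, 1 assignment works.
Total: 1 + 1 = 2.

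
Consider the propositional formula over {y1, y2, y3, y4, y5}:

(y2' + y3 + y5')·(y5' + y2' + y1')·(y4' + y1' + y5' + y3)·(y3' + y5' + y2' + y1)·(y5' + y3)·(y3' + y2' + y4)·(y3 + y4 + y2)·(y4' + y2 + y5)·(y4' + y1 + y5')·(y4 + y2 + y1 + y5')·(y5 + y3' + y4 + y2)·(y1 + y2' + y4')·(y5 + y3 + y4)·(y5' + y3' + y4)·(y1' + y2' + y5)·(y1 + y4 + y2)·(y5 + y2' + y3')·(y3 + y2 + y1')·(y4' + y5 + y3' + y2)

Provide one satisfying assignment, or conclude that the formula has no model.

y1 ↦ 1, y2 ↦ 0, y3 ↦ 1, y4 ↦ 1, y5 ↦ 1

Try y5 = 1.
The clause (y3) is unit, so y3 = 1.
The clause (y4) is unit, so y4 = 1.
The clause (y1) is unit, so y1 = 1.
The clause (y2') is unit, so y2 = 0.
This assignment satisfies each clause.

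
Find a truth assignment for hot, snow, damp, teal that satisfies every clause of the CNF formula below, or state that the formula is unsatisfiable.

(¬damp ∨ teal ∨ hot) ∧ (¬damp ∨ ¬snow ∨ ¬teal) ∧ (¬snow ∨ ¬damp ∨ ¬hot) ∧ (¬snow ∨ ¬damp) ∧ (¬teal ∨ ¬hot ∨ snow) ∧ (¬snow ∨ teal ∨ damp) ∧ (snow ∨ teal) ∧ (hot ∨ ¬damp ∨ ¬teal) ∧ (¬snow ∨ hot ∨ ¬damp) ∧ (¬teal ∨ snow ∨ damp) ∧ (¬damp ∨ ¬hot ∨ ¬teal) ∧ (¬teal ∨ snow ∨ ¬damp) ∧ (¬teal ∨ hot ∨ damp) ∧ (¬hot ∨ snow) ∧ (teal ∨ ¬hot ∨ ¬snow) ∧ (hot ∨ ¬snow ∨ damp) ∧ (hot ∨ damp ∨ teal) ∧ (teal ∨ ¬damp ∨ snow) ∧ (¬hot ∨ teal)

hot=True,  snow=True,  damp=False,  teal=True

Case snow = True:
Unit clause (¬damp) forces damp = False.
Unit clause (teal) forces teal = True.
Unit clause (hot) forces hot = True.
All clauses are satisfied.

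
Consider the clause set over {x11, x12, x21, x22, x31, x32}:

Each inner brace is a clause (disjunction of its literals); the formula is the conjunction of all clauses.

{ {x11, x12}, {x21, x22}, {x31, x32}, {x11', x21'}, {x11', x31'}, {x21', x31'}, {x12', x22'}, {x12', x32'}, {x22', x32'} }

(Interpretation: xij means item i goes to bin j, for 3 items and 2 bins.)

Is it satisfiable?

Try x11 = 1.
Unit clause (x21') forces x21 = 0.
Unit clause (x22) forces x22 = 1.
Unit clause (x31') forces x31 = 0.
Unit clause (x32) forces x32 = 1.
Now (x32') is unsatisfied and unit — conflict.
Undo x11 and try x11 = 0.
Unit clause (x12) forces x12 = 1.
Unit clause (x22') forces x22 = 0.
Unit clause (x21) forces x21 = 1.
Unit clause (x31') forces x31 = 0.
Unit clause (x32) forces x32 = 1.
Now (x32') is unsatisfied and unit — conflict.
Neither x11 = 1 nor x11 = 0 works.
No assignment satisfies every clause.

Unsatisfiable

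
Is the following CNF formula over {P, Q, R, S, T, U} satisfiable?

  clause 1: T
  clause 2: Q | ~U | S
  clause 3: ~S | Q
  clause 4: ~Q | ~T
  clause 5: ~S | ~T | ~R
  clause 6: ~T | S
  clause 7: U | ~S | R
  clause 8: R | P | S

No

The clause (T) is unit, so T = 1.
The clause (~Q) is unit, so Q = 0.
The clause (~S) is unit, so S = 0.
That conflicts with the unit clause (S).
No assignment satisfies every clause.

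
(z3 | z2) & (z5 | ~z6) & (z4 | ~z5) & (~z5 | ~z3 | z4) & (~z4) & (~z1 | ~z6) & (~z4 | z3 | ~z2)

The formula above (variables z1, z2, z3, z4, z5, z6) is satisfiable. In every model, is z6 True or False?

False

Suppose z6 = 1.
The clause (z5) is unit, so z5 = 1.
The clause (z4) is unit, so z4 = 1.
Now (~z4) is unsatisfied and unit — conflict.
So every satisfying assignment has z6 = False.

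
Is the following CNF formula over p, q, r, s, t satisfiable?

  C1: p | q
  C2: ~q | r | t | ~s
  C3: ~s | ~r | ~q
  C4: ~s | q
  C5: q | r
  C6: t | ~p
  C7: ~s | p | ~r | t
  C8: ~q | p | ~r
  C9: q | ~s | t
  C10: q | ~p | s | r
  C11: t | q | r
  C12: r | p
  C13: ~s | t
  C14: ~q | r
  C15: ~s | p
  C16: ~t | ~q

Try p = 1.
From the singleton clause (t), t = 1.
From the singleton clause (~q), q = 0.
From the singleton clause (~s), s = 0.
From the singleton clause (r), r = 1.
Every clause now holds.
A satisfying assignment: p=1; q=0; r=1; s=0; t=1.

Satisfiable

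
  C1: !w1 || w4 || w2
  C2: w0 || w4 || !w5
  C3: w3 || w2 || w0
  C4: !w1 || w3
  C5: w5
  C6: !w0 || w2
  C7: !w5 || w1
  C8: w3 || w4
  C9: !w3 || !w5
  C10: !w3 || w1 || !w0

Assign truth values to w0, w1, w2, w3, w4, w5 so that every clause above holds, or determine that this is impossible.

UNSATISFIABLE

(w5) alone gives w5 = true.
(w1) alone gives w1 = true.
(w3) alone gives w3 = true.
But (!w3) is also a unit clause — contradiction.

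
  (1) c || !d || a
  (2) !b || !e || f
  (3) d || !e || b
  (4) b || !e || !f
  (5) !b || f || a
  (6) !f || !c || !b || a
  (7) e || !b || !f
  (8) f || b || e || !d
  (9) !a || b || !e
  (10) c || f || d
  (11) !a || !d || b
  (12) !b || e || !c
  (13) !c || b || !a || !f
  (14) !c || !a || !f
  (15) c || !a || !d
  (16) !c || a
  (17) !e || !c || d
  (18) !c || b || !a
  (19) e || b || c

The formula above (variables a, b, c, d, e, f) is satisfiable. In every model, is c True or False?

False

Suppose c = true.
From the singleton clause (a), a = true.
From the singleton clause (!f), f = false.
From the singleton clause (b), b = true.
From the singleton clause (!e), e = false.
Now (e) is unsatisfied and unit — conflict.
So every satisfying assignment has c = False.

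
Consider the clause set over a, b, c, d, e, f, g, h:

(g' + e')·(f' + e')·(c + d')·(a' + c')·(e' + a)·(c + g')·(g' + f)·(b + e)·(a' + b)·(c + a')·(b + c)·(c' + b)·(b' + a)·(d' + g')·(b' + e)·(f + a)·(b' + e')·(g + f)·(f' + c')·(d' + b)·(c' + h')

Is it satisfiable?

No

Case g = 0:
(f) alone gives f = 1.
(e') alone gives e = 0.
(b) alone gives b = 1.
But (b') is also a unit clause — contradiction.
Backtrack on g: now try g = 1.
(e') alone gives e = 0.
(c) alone gives c = 1.
(a') alone gives a = 0.
(f) alone gives f = 1.
But (f') is also a unit clause — contradiction.
Either choice for g ends in contradiction.
No assignment satisfies every clause.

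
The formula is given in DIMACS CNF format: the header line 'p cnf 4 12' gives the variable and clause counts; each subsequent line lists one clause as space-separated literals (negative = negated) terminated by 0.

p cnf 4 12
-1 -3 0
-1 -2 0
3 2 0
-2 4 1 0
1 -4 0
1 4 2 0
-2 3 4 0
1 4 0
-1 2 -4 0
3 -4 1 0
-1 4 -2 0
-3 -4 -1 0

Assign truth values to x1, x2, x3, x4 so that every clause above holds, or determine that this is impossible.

Branch on x1: set x1 = False.
(¬x4) alone gives x4 = False.
Now (x4) is unsatisfied and unit — conflict.
Undo x1 and try x1 = True.
(¬x3) alone gives x3 = False.
(¬x2) alone gives x2 = False.
Now (x2) is unsatisfied and unit — conflict.
Both values of x1 lead to a conflict.

UNSATISFIABLE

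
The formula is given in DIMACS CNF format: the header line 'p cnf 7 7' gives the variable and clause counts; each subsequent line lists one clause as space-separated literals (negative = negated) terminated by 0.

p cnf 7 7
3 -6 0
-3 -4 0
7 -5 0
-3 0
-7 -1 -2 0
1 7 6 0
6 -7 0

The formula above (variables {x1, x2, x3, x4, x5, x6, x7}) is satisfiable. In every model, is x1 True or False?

Suppose x1 = False.
Unit clause (¬x3) forces x3 = False.
Unit clause (¬x6) forces x6 = False.
Unit clause (x7) forces x7 = True.
That conflicts with the unit clause (¬x7).
So every satisfying assignment has x1 = True.

True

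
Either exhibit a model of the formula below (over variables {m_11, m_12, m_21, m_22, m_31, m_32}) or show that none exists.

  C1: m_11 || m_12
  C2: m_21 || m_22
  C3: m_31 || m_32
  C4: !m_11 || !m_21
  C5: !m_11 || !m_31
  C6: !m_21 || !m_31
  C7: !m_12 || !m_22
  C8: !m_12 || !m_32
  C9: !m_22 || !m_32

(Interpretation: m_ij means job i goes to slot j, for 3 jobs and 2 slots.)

Try m_11 = true.
The clause (!m_21) is unit, so m_21 = false.
The clause (m_22) is unit, so m_22 = true.
The clause (!m_31) is unit, so m_31 = false.
The clause (m_32) is unit, so m_32 = true.
Now (!m_32) is unsatisfied and unit — conflict.
That branch fails; take m_11 = false instead.
The clause (m_12) is unit, so m_12 = true.
The clause (!m_22) is unit, so m_22 = false.
The clause (m_21) is unit, so m_21 = true.
The clause (!m_31) is unit, so m_31 = false.
The clause (m_32) is unit, so m_32 = true.
Now (!m_32) is unsatisfied and unit — conflict.
Neither m_11 = true nor m_11 = false works.

UNSATISFIABLE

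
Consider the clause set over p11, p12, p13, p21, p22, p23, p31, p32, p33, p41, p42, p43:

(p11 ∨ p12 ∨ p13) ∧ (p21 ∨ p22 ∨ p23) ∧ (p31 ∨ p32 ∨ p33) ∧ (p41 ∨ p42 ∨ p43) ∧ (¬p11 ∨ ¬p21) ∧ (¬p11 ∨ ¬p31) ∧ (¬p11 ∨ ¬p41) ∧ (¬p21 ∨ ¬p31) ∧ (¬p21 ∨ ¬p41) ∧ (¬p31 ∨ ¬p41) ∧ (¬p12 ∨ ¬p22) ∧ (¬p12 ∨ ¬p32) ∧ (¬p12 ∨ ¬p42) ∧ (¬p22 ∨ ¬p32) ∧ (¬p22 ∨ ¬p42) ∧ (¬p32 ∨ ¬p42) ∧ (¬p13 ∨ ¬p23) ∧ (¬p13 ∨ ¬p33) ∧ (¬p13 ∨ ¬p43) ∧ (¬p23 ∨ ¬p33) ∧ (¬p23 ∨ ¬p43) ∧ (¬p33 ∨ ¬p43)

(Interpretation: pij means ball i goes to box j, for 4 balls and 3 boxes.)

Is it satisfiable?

Case p11 = False:
Case p12 = True:
The clause (¬p22) is unit, so p22 = False.
The clause (¬p32) is unit, so p32 = False.
The clause (¬p42) is unit, so p42 = False.
Case p21 = True:
The clause (¬p31) is unit, so p31 = False.
The clause (p33) is unit, so p33 = True.
The clause (¬p41) is unit, so p41 = False.
The clause (p43) is unit, so p43 = True.
But (¬p43) is also a unit clause — contradiction.
So p21 must be the other value — set p21 = False.
The clause (p23) is unit, so p23 = True.
The clause (¬p13) is unit, so p13 = False.
The clause (¬p33) is unit, so p33 = False.
The clause (p31) is unit, so p31 = True.
The clause (¬p41) is unit, so p41 = False.
The clause (p43) is unit, so p43 = True.
But (¬p43) is also a unit clause — contradiction.
Neither p21 = True nor p21 = False works.
So p12 must be the other value — set p12 = False.
The clause (p13) is unit, so p13 = True.
The clause (¬p23) is unit, so p23 = False.
The clause (¬p33) is unit, so p33 = False.
The clause (¬p43) is unit, so p43 = False.
Case p21 = True:
The clause (¬p31) is unit, so p31 = False.
The clause (p32) is unit, so p32 = True.
The clause (¬p41) is unit, so p41 = False.
The clause (p42) is unit, so p42 = True.
But (¬p42) is also a unit clause — contradiction.
So p21 must be the other value — set p21 = False.
The clause (p22) is unit, so p22 = True.
The clause (¬p32) is unit, so p32 = False.
The clause (p31) is unit, so p31 = True.
The clause (¬p41) is unit, so p41 = False.
The clause (p42) is unit, so p42 = True.
But (¬p42) is also a unit clause — contradiction.
Neither p21 = True nor p21 = False works.
Neither p12 = True nor p12 = False works.
So p11 must be the other value — set p11 = True.
The clause (¬p21) is unit, so p21 = False.
The clause (¬p31) is unit, so p31 = False.
The clause (¬p41) is unit, so p41 = False.
Case p22 = True:
The clause (¬p12) is unit, so p12 = False.
The clause (¬p32) is unit, so p32 = False.
The clause (p33) is unit, so p33 = True.
The clause (¬p42) is unit, so p42 = False.
The clause (p43) is unit, so p43 = True.
But (¬p43) is also a unit clause — contradiction.
So p22 must be the other value — set p22 = False.
The clause (p23) is unit, so p23 = True.
The clause (¬p13) is unit, so p13 = False.
The clause (¬p33) is unit, so p33 = False.
The clause (p32) is unit, so p32 = True.
The clause (¬p12) is unit, so p12 = False.
The clause (¬p42) is unit, so p42 = False.
The clause (p43) is unit, so p43 = True.
But (¬p43) is also a unit clause — contradiction.
Neither p22 = True nor p22 = False works.
Neither p11 = True nor p11 = False works.
No assignment satisfies every clause.

No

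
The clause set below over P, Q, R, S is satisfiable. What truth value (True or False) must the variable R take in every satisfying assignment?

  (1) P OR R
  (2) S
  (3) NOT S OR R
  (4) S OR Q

Suppose R = false.
Unit clause (P) forces P = true.
Unit clause (S) forces S = true.
That conflicts with the unit clause (NOT S).
So every satisfying assignment has R = True.

True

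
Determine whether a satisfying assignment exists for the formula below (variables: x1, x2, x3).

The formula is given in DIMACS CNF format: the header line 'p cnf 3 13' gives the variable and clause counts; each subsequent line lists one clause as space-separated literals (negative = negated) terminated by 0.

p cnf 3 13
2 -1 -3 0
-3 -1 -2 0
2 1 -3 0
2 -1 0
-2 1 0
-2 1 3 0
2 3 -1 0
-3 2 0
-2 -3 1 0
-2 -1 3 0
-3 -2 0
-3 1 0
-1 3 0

Yes, satisfiable

Try x2 = False.
(¬x1) alone gives x1 = False.
(¬x3) alone gives x3 = False.
This assignment satisfies each clause.
A satisfying assignment: x1=False, x2=False, x3=False.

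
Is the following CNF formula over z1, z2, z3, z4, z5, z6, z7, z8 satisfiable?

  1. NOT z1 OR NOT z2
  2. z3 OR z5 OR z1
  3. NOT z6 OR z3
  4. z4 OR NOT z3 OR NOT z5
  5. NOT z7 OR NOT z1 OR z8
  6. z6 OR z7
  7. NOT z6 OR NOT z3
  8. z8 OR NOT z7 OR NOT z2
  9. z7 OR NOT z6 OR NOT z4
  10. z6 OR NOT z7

No, unsatisfiable

Try z1 = false.
Try z3 = true.
From the singleton clause (NOT z6), z6 = false.
From the singleton clause (z7), z7 = true.
That conflicts with the unit clause (NOT z7).
So z3 must be the other value — set z3 = false.
From the singleton clause (z5), z5 = true.
From the singleton clause (NOT z6), z6 = false.
From the singleton clause (z7), z7 = true.
That conflicts with the unit clause (NOT z7).
Neither z3 = true nor z3 = false works.
So z1 must be the other value — set z1 = true.
From the singleton clause (NOT z2), z2 = false.
Try z6 = false.
From the singleton clause (z7), z7 = true.
That conflicts with the unit clause (NOT z7).
So z6 must be the other value — set z6 = true.
From the singleton clause (z3), z3 = true.
That conflicts with the unit clause (NOT z3).
Neither z6 = true nor z6 = false works.
Neither z1 = true nor z1 = false works.
No assignment satisfies every clause.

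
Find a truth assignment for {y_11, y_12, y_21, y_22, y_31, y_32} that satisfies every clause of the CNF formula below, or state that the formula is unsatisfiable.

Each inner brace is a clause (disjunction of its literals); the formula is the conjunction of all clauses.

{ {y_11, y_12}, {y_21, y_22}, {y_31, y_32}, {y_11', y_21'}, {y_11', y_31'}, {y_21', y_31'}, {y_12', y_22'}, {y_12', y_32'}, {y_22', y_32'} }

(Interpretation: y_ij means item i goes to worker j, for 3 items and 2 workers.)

UNSATISFIABLE

Case y_11 = 1:
From the singleton clause (y_21'), y_21 = 0.
From the singleton clause (y_22), y_22 = 1.
From the singleton clause (y_31'), y_31 = 0.
From the singleton clause (y_32), y_32 = 1.
That conflicts with the unit clause (y_32').
Backtrack on y_11: now try y_11 = 0.
From the singleton clause (y_12), y_12 = 1.
From the singleton clause (y_22'), y_22 = 0.
From the singleton clause (y_21), y_21 = 1.
From the singleton clause (y_31'), y_31 = 0.
From the singleton clause (y_32), y_32 = 1.
That conflicts with the unit clause (y_32').
Either choice for y_11 ends in contradiction.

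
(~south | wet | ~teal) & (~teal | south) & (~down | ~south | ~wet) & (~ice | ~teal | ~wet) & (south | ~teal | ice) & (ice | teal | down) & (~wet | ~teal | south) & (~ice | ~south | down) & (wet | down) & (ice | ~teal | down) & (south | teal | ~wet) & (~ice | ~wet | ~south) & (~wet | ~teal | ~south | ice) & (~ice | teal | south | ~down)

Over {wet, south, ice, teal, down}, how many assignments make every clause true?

There are 2^5 = 32 truth assignments over (wet, south, ice, teal, down).
Split on wet. With wet = 1, the clauses containing wet are satisfied and ~wet drops from the rest; 0 of the 2^4 = 16 assignments to the other variables satisfy what remains.
With wet = 0, by the same count on the reduced clause set, 3 assignments work.
Total: 0 + 3 = 3.

3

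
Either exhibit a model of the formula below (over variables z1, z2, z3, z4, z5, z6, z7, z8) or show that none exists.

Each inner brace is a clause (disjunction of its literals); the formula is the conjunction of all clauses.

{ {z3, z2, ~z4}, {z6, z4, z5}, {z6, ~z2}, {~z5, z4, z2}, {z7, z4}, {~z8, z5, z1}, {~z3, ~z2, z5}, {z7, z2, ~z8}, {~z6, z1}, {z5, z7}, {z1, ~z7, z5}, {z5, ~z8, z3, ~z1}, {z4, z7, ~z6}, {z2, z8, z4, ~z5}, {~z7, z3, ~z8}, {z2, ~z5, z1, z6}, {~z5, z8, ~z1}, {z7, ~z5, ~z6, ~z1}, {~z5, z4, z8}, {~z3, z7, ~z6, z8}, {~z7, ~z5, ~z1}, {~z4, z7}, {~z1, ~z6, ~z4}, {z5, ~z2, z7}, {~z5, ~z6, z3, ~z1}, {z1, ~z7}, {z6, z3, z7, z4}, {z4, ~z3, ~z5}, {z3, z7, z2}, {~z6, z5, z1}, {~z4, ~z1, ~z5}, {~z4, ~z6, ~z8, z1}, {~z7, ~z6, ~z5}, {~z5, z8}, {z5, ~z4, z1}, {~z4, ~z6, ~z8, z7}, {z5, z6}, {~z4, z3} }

Suppose z6 = 1.
From the singleton clause (z1), z1 = 1.
From the singleton clause (~z4), z4 = 0.
From the singleton clause (z7), z7 = 1.
From the singleton clause (~z5), z5 = 0.
Suppose z3 = 0.
From the singleton clause (~z8), z8 = 0.
All clauses hold; z2 can take either value.

z1 ↦ 1,  z2 ↦ 1,  z3 ↦ 0,  z4 ↦ 0,  z5 ↦ 0,  z6 ↦ 1,  z7 ↦ 1,  z8 ↦ 0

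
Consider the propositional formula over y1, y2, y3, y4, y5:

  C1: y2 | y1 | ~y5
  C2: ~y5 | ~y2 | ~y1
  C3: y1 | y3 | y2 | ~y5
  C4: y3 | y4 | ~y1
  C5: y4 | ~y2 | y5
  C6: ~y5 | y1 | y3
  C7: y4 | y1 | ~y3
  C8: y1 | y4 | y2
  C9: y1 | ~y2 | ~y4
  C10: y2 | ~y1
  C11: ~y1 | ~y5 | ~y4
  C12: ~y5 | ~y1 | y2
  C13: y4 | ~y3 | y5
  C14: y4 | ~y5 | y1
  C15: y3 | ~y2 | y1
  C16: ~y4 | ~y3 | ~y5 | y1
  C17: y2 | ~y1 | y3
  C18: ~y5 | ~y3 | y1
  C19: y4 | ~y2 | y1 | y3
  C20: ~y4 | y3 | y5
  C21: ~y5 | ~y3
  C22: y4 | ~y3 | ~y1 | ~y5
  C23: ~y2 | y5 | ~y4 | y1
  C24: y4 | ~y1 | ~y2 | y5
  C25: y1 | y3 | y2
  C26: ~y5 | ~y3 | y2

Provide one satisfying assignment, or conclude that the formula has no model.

Suppose y2 = 1.
Suppose y5 = 0.
Unit clause (y4) forces y4 = 1.
Unit clause (y1) forces y1 = 1.
Unit clause (y3) forces y3 = 1.
This assignment satisfies each clause.

y1=1,  y2=1,  y3=1,  y4=1,  y5=0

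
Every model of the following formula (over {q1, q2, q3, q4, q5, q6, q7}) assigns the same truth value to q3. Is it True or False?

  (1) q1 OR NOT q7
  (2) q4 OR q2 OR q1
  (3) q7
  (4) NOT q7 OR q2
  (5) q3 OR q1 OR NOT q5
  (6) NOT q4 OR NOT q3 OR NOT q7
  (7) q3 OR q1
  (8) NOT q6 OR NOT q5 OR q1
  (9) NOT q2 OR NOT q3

False

Suppose q3 = true.
Unit clause (q7) forces q7 = true.
Unit clause (q1) forces q1 = true.
Unit clause (q2) forces q2 = true.
But (NOT q2) is also a unit clause — contradiction.
So every satisfying assignment has q3 = False.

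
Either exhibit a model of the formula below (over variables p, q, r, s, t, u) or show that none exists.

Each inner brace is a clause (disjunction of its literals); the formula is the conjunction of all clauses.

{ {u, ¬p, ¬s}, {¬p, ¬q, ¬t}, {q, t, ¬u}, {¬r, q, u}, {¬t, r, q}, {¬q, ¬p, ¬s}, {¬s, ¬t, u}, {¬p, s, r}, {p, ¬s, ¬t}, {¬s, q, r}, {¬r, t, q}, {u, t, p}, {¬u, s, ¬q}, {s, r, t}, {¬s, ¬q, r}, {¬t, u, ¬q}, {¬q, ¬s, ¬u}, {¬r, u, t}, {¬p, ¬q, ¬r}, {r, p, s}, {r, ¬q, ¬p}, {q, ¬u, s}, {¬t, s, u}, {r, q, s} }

Suppose u = True.
Suppose q = False.
(t) alone gives t = True.
(r) alone gives r = True.
(s) alone gives s = True.
(p) alone gives p = True.
This assignment satisfies each clause.

p ↦ True; q ↦ False; r ↦ True; s ↦ True; t ↦ True; u ↦ True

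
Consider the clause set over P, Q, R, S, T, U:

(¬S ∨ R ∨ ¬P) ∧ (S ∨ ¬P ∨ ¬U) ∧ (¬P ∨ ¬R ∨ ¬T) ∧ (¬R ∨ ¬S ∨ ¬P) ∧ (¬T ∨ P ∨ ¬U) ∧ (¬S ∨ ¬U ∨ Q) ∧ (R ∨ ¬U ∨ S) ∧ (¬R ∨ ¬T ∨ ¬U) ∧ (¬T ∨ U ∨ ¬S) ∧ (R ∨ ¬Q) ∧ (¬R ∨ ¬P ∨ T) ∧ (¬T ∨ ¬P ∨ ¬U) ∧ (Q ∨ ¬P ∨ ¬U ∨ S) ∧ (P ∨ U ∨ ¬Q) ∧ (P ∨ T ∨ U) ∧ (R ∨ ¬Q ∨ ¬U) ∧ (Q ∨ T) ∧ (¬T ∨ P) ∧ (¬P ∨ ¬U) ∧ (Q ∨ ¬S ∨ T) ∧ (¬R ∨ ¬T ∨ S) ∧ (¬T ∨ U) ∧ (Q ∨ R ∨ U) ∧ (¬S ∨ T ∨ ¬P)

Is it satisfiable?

Try R = True.
Try P = False.
From the singleton clause (¬T), T = False.
From the singleton clause (U), U = True.
From the singleton clause (Q), Q = True.
All clauses hold; S can take either value.
A satisfying assignment: P: False; Q: True; R: True; S: True; T: False; U: True.

Yes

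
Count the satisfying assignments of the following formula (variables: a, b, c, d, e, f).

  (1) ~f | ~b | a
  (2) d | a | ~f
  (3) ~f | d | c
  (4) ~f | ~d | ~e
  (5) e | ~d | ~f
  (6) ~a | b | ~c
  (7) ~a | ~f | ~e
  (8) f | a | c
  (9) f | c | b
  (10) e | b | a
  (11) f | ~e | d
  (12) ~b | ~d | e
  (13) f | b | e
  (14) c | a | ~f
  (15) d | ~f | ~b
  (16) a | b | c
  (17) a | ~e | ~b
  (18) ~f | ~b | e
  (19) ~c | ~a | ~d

There are 2^6 = 64 truth assignments over (a, b, c, d, e, f).
Split on c. With c = 1, the clauses containing c are satisfied and ~c drops from the rest; 3 of the 2^5 = 32 assignments to the other variables satisfy what remains.
With c = 0, by the same count on the reduced clause set, 2 assignments work.
(One model: a=F, b=F, c=T, d=T, e=T, f=F.)
Total: 3 + 2 = 5.

5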